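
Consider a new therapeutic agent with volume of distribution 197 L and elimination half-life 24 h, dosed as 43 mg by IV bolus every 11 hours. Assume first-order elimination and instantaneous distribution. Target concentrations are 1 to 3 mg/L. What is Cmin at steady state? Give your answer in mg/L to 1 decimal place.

Over one 11-h interval, 11/24 ≈ 0.45833 half-lives elapse, leaving f ≈ 0.7278 of each dose.
Accumulation ratio R = 1/(1 − f) ≈ 1/0.2722 ≈ 3.6738.
Single-dose peak C₀ = D/Vd = 43/197 ≈ 0.218 mg/L.
Cmax,ss = C₀/(1 − f) ≈ 0.218/0.2722 ≈ 0.801 mg/L.
Steady-state trough Cmin,ss = Cmax,ss·f ≈ 0.801 × 0.7278 ≈ 0.583 mg/L.
Trough 0.6 mg/L vs MEC 1 mg/L: subtherapeutic.

0.6 mg/L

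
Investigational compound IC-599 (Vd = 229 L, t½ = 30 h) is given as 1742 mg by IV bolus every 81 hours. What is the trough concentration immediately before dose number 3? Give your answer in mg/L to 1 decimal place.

f = (1/2)^(τ/t½) = (1/2)^(81/30) ≈ 0.1539.
C₀ = D/Vd = 1742/229 ≈ 7.607 mg/L.
Before the 3rd dose, 2 doses have been given. Superposition: Cmin = C₀·(f + f²).
≈ 7.607 × (0.1539 + 0.0237) ≈ 7.607 × 0.1776 ≈ 1.351 mg/L.

1.4 mg/L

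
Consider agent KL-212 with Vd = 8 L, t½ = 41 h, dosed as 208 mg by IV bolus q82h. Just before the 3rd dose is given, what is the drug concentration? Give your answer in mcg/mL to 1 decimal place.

8.1 mcg/mL

f = (1/2)^(τ/t½) = (1/2)^(82/41) ≈ 0.2500.
C₀ = D/Vd = 208/8 ≈ 26.000 mcg/mL.
Before the 3rd dose, 2 doses have been given. Superposition: Cmin = C₀·(f + f²).
≈ 26.000 × (0.2500 + 0.0625) ≈ 26.000 × 0.3125 ≈ 8.125 mcg/mL.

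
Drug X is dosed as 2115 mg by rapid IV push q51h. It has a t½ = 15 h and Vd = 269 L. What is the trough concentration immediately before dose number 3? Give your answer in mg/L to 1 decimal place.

f = (1/2)^(τ/t½) = (1/2)^(51/15) ≈ 0.0947.
C₀ = D/Vd = 2115/269 ≈ 7.862 mg/L.
Before the 3rd dose, 2 doses have been given. Superposition: Cmin = C₀·(f + f²).
≈ 7.862 × (0.0947 + 0.0090) ≈ 7.862 × 0.1037 ≈ 0.815 mg/L.

0.8 mg/L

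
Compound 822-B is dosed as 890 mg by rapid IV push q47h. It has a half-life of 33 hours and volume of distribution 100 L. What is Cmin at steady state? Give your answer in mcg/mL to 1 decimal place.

k = ln2/t½ = ln2/33 ≈ 0.021004 h⁻¹; fraction remaining f = e^(−kτ) = e^(−0.021004×47) ≈ 0.3726.
Accumulation ratio R = 1/(1 − f) ≈ 1/0.6274 ≈ 1.5939.
Single-dose peak C₀ = D/Vd = 890/100 ≈ 8.900 mcg/mL.
Cmax,ss = C₀/(1 − f) ≈ 8.900/0.6274 ≈ 14.186 mcg/mL.
One interval later, Cmin,ss = Cmax,ss·e^(−kτ) ≈ 14.186 × 0.3726 ≈ 5.286 mcg/mL.

5.3 mcg/mL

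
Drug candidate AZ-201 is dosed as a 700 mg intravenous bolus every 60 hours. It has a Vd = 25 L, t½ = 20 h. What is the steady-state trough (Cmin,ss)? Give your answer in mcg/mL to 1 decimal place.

The dosing interval is 3 half-lives, so f = 2^(−3) = 0.125.
Accumulation ratio R = 1/(1 − f) = 1/0.875 = 8/7.
Single-dose peak C₀ = D/Vd = 700/25 = 28 mcg/mL.
Steady-state peak Cmax,ss = C₀·R = 28 × 8/7 ≈ 32.000 mcg/mL.
Steady-state trough Cmin,ss = Cmax,ss·f ≈ 32.000 × 0.125 ≈ 4.000 mcg/mL.

4.0 mcg/mL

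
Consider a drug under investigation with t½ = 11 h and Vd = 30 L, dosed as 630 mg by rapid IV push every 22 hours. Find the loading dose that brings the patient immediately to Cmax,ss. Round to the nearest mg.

f = (1/2)^(22/11) ≈ 0.250000; accumulation ratio R = 1/(1−f) ≈ 1.33333.
Loading dose to hit Cmax,ss on first dose: D_load = D_maint·R ≈ 630 × 1.33333 ≈ 840.00 mg.

840 mg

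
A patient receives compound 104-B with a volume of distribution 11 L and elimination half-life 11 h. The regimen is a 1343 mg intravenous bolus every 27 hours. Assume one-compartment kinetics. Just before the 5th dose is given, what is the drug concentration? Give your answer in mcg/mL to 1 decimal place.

f = (1/2)^(τ/t½) = (1/2)^(27/11) ≈ 0.1824.
C₀ = D/Vd = 1343/11 ≈ 122.091 mcg/mL.
Before the 5th dose, 4 doses have been given. Superposition: Cmin = C₀·(f + f² + … + f^4).
≈ 122.091 × (0.1824 + 0.0333 + 0.0061 + 0.0011) ≈ 122.091 × 0.2229 ≈ 27.214 mcg/mL.

27.2 mcg/mL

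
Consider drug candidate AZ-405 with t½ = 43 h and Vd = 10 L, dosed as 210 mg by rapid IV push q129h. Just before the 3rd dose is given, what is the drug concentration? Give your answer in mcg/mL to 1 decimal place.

f = (1/2)^(τ/t½) = (1/2)^(129/43) ≈ 0.1250.
C₀ = D/Vd = 210/10 ≈ 21.000 mcg/mL.
Before the 3rd dose, 2 doses have been given. Superposition: Cmin = C₀·(f + f²).
≈ 21.000 × (0.1250 + 0.0156) ≈ 21.000 × 0.1406 ≈ 2.953 mcg/mL.

3.0 mcg/mL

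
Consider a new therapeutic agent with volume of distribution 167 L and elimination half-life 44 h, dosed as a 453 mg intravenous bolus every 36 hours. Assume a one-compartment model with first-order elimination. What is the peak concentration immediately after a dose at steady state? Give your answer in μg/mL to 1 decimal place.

τ/t½ = 36/44 ≈ 0.81818, so fraction remaining f = (1/2)^(36/44) ≈ 0.5672.
Accumulation ratio R = 1/(1 − f) ≈ 1/0.4328 ≈ 2.3105.
Each bolus raises the concentration by D/Vd = 453/167 ≈ 2.713 μg/mL.
Steady-state peak Cmax,ss = C₀·R ≈ 2.713 × 2.3105 ≈ 6.268 μg/mL.

6.3 μg/mL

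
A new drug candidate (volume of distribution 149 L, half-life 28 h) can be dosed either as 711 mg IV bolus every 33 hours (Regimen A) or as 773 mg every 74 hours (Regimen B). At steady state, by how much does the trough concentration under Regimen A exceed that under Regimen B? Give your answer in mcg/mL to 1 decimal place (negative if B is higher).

2.8 mcg/mL

Regimen A: f = (1/2)^(33/28) ≈ 0.4418; Cmin,ss = (711/149)·f/(1−f) ≈ 3.777 mcg/mL.
Regimen B: f = (1/2)^(74/28) ≈ 0.1601; Cmin,ss = (773/149)·f/(1−f) ≈ 0.989 mcg/mL.
Difference ≈ 3.777 − 0.989 ≈ 2.788 mcg/mL.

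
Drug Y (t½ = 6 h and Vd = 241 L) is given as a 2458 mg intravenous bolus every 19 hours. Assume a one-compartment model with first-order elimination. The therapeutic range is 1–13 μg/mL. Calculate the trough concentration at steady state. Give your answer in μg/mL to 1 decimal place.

1.3 μg/mL

Over one 19-h interval, 19/6 ≈ 3.1667 half-lives elapse, leaving f ≈ 0.1114 of each dose.
Accumulation ratio R = 1/(1 − f) ≈ 1/0.8886 ≈ 1.1254.
Single-dose peak C₀ = D/Vd = 2458/241 ≈ 10.199 μg/mL.
Steady-state peak Cmax,ss = C₀·R ≈ 10.199 × 1.1254 ≈ 11.478 μg/mL.
Steady-state trough Cmin,ss = Cmax,ss·f ≈ 11.478 × 0.1114 ≈ 1.279 μg/mL.
Trough 1.3 μg/mL vs MEC 1 μg/mL: adequate.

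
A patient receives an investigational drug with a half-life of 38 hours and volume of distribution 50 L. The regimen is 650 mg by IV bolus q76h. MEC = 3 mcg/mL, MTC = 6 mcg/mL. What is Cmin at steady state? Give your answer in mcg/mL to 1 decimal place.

4.3 mcg/mL

τ = 76 h = 2 half-lives, so f = (1/2)^2 = 0.25.
Accumulation ratio R = 1/(1 − f) = 1/0.75 = 4/3.
Single-dose peak C₀ = D/Vd = 650/50 = 13 mcg/mL.
Steady-state peak Cmax,ss = C₀·R = 13 × 4/3 ≈ 17.333 mcg/mL.
Steady-state trough Cmin,ss = Cmax,ss·f ≈ 17.333 × 0.25 ≈ 4.333 mcg/mL.
Trough 4.3 mcg/mL vs MEC 3 mcg/mL: adequate.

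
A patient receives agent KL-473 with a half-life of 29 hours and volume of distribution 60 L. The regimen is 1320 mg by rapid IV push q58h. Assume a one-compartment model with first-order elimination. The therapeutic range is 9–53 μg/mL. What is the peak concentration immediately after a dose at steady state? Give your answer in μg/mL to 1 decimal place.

29.3 μg/mL

The dosing interval is 2 half-lives, so f = 2^(−2) = 0.25.
Accumulation ratio R = 1/(1 − f) = 1/0.75 = 4/3.
Single-dose peak C₀ = D/Vd = 1320/60 = 22 μg/mL.
Steady-state peak Cmax,ss = C₀·R = 22 × 4/3 ≈ 29.333 μg/mL.
Peak 29.3 μg/mL vs MTC 53 μg/mL: below toxic threshold.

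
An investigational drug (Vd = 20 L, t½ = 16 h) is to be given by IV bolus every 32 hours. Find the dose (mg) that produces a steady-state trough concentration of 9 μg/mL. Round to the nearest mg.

τ/t½ = 32/16 ≈ 2, so f = (1/2)^(32/16) ≈ 0.250000.
Cmin,ss = (D/Vd)·f/(1−f), so D = Cmin,ss·Vd·(1−f)/f.
D = 9 × 20 × (1−f)/f ≈ 9 × 20 × 3.00000 ≈ 540.00 mg.

540 mg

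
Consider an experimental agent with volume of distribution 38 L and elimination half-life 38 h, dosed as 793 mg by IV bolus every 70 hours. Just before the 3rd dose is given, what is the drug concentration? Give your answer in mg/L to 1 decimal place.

f = (1/2)^(τ/t½) = (1/2)^(70/38) ≈ 0.2789.
C₀ = D/Vd = 793/38 ≈ 20.868 mg/L.
Before the 3rd dose, 2 doses have been given. Superposition: Cmin = C₀·(f + f²).
≈ 20.868 × (0.2789 + 0.0778) ≈ 20.868 × 0.3567 ≈ 7.444 mg/L.

7.4 mg/L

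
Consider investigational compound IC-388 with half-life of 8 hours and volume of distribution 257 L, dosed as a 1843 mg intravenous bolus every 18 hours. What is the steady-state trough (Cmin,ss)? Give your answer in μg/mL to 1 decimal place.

τ/t½ = 18/8 ≈ 2.25, so fraction remaining f = (1/2)^(18/8) ≈ 0.2102.
Accumulation ratio R = 1/(1 − f) ≈ 1/0.7898 ≈ 1.2661.
Each bolus raises the concentration by D/Vd = 1843/257 ≈ 7.171 μg/mL.
Cmax,ss = C₀/(1 − f) ≈ 7.171/0.7898 ≈ 9.080 μg/mL.
One interval later, Cmin,ss = Cmax,ss·e^(−kτ) ≈ 9.080 × 0.2102 ≈ 1.909 μg/mL.

1.9 μg/mL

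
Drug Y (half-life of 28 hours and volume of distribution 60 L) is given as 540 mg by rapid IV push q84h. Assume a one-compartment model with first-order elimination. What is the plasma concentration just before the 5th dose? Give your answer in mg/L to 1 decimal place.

f = (1/2)^(τ/t½) = (1/2)^(84/28) ≈ 0.1250.
C₀ = D/Vd = 540/60 ≈ 9.000 mg/L.
Before the 5th dose, 4 doses have been given. Superposition: Cmin = C₀·(f + f² + … + f^4).
≈ 9.000 × (0.1250 + 0.0156 + 0.0020 + 0.0002) ≈ 9.000 × 0.1428 ≈ 1.285 mg/L.

1.3 mg/L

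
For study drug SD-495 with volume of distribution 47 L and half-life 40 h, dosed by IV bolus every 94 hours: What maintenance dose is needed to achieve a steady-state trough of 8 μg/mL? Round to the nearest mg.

1541 mg

τ/t½ = 94/40 ≈ 2.35, so f = (1/2)^(94/40) ≈ 0.196146.
Cmin,ss = (D/Vd)·f/(1−f), so D = Cmin,ss·Vd·(1−f)/f.
D = 8 × 47 × (1−f)/f ≈ 8 × 47 × 4.09824 ≈ 1540.94 mg.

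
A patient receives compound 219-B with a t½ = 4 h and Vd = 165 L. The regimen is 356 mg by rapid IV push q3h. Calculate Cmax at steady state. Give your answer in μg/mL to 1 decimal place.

5.3 μg/mL

τ/t½ = 3/4 ≈ 0.75, so fraction remaining f = (1/2)^(3/4) ≈ 0.5946.
Accumulation ratio R = 1/(1 − f) ≈ 1/0.4054 ≈ 2.4667.
Single-dose peak C₀ = D/Vd = 356/165 ≈ 2.158 μg/mL.
Cmax,ss = C₀/(1 − f) ≈ 2.158/0.4054 ≈ 5.323 μg/mL.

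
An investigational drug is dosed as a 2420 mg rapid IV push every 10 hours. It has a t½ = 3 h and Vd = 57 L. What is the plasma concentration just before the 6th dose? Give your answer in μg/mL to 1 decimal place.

4.7 μg/mL

f = (1/2)^(τ/t½) = (1/2)^(10/3) ≈ 0.0992.
C₀ = D/Vd = 2420/57 ≈ 42.456 μg/mL.
Before the 6th dose, 5 doses have been given. Superposition: Cmin = C₀·(f + f² + … + f^5).
≈ 42.456 × (0.0992 + 0.0098 + 0.0010 + 0.0001 + 0.0000) ≈ 42.456 × 0.1101 ≈ 4.674 μg/mL.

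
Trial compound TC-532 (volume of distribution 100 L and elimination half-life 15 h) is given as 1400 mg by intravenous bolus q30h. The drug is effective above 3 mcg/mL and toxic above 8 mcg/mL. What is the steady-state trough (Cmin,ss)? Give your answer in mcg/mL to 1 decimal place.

4.7 mcg/mL

τ = 30 h = 2 half-lives, so f = (1/2)^2 = 0.25.
Accumulation ratio R = 1/(1 − f) = 1/0.75 = 4/3.
Single-dose peak C₀ = D/Vd = 1400/100 = 14 mcg/mL.
Steady-state peak Cmax,ss = C₀·R = 14 × 4/3 ≈ 18.667 mcg/mL.
Steady-state trough Cmin,ss = Cmax,ss·f ≈ 18.667 × 0.25 ≈ 4.667 mcg/mL.
Trough 4.7 mcg/mL vs MEC 3 mcg/mL: adequate.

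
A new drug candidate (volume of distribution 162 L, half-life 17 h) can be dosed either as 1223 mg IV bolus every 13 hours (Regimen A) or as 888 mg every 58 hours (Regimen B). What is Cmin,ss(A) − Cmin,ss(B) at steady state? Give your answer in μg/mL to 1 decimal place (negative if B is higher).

10.2 μg/mL

Regimen A: f = (1/2)^(13/17) ≈ 0.5886; Cmin,ss = (1223/162)·f/(1−f) ≈ 10.801 μg/mL.
Regimen B: f = (1/2)^(58/17) ≈ 0.0940; Cmin,ss = (888/162)·f/(1−f) ≈ 0.569 μg/mL.
Difference ≈ 10.801 − 0.569 ≈ 10.232 μg/mL.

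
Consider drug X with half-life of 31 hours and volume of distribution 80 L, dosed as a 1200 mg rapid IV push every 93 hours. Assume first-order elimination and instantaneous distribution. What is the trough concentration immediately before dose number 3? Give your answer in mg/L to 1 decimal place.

f = (1/2)^(τ/t½) = (1/2)^(93/31) ≈ 0.1250.
C₀ = D/Vd = 1200/80 ≈ 15.000 mg/L.
Before the 3rd dose, 2 doses have been given. Superposition: Cmin = C₀·(f + f²).
≈ 15.000 × (0.1250 + 0.0156) ≈ 15.000 × 0.1406 ≈ 2.109 mg/L.

2.1 mg/L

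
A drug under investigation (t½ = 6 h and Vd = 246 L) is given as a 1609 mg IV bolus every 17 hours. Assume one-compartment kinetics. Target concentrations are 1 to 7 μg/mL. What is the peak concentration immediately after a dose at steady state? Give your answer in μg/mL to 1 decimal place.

k = ln2/t½ = ln2/6 ≈ 0.115525 h⁻¹; fraction remaining f = e^(−kτ) = e^(−0.115525×17) ≈ 0.1403.
At steady state, accumulation factor R = 1/(1 − e^(−kτ)) ≈ 1.1632.
Single-dose peak C₀ = D/Vd = 1609/246 ≈ 6.541 μg/mL.
Cmax,ss = C₀/(1 − f) ≈ 6.541/0.8597 ≈ 7.608 μg/mL.
Peak 7.6 μg/mL vs MTC 7 μg/mL: exceeds toxic threshold.

7.6 μg/mL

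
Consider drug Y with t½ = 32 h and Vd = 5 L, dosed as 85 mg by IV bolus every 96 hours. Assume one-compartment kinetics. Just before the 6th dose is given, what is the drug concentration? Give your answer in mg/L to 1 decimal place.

f = (1/2)^(τ/t½) = (1/2)^(96/32) ≈ 0.1250.
C₀ = D/Vd = 85/5 ≈ 17.000 mg/L.
Before the 6th dose, 5 doses have been given. Superposition: Cmin = C₀·(f + f² + … + f^5).
≈ 17.000 × (0.1250 + 0.0156 + 0.0020 + 0.0002 + 0.0000) ≈ 17.000 × 0.1428 ≈ 2.428 mg/L.

2.4 mg/L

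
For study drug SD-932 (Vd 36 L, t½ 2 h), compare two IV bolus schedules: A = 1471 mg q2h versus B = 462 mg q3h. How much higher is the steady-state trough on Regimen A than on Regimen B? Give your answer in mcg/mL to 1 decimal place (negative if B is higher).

Regimen A: f = (1/2)^(2/2) ≈ 0.5000; Cmin,ss = (1471/36)·f/(1−f) ≈ 40.861 mcg/mL.
Regimen B: f = (1/2)^(3/2) ≈ 0.3536; Cmin,ss = (462/36)·f/(1−f) ≈ 7.020 mcg/mL.
Difference ≈ 40.861 − 7.020 ≈ 33.841 mcg/mL.

33.8 mcg/mL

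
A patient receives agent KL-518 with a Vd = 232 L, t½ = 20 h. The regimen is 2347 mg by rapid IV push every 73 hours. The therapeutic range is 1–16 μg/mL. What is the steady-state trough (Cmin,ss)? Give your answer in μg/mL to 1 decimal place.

0.9 μg/mL

Over one 73-h interval, 73/20 ≈ 3.65 half-lives elapse, leaving f ≈ 0.0797 of each dose.
Single-dose peak C₀ = D/Vd = 2347/232 ≈ 10.116 μg/mL.
Steady-state trough Cmin,ss = C₀·f/(1−f) ≈ 10.116 × 0.0797/0.9203 ≈ 0.876 μg/mL.
Trough 0.9 μg/mL vs MEC 1 μg/mL: subtherapeutic.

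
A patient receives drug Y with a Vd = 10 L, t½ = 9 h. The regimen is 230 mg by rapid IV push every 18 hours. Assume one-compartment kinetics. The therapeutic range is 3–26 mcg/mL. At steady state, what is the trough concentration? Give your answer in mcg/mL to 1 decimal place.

7.7 mcg/mL

τ = 18 h = 2 half-lives, so f = (1/2)^2 = 0.25.
At steady state, R = 1/(1 − 0.25) = 4/3.
Single-dose peak C₀ = D/Vd = 230/10 = 23 mcg/mL.
Steady-state peak Cmax,ss = C₀·R = 23 × 4/3 ≈ 30.667 mcg/mL.
Steady-state trough Cmin,ss = Cmax,ss·f ≈ 30.667 × 0.25 ≈ 7.667 mcg/mL.
Trough 7.7 mcg/mL vs MEC 3 mcg/mL: adequate.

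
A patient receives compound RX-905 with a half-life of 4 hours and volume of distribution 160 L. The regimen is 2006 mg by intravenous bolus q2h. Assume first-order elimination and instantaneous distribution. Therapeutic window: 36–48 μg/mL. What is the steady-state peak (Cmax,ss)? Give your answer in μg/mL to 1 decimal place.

Over one 2-h interval, 2/4 ≈ 0.5 half-lives elapse, leaving f ≈ 0.7071 of each dose.
Accumulation ratio R = 1/(1 − f) ≈ 1/0.2929 ≈ 3.4141.
Each bolus raises the concentration by D/Vd = 2006/160 ≈ 12.537 μg/mL.
Steady-state peak Cmax,ss = C₀·R ≈ 12.537 × 3.4141 ≈ 42.803 μg/mL.
Peak 42.8 μg/mL vs MTC 48 μg/mL: below toxic threshold.

42.8 μg/mL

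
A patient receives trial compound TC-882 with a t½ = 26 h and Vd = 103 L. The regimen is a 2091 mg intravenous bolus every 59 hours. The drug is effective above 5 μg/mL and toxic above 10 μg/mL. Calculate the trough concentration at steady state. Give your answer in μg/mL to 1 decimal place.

5.3 μg/mL

k = ln2/t½ = ln2/26 ≈ 0.026660 h⁻¹; fraction remaining f = e^(−kτ) = e^(−0.026660×59) ≈ 0.2074.
Each bolus raises the concentration by D/Vd = 2091/103 ≈ 20.301 μg/mL.
Steady-state trough Cmin,ss = C₀·f/(1−f) ≈ 20.301 × 0.2074/0.7926 ≈ 5.312 μg/mL.
Trough 5.3 μg/mL vs MEC 5 μg/mL: adequate.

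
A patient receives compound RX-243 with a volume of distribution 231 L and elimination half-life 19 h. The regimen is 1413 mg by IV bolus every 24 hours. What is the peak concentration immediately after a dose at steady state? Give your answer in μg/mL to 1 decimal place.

Over one 24-h interval, 24/19 ≈ 1.2632 half-lives elapse, leaving f ≈ 0.4166 of each dose.
Accumulation ratio R = 1/(1 − f) ≈ 1/0.5834 ≈ 1.7141.
Single-dose peak C₀ = D/Vd = 1413/231 ≈ 6.117 μg/mL.
Steady-state peak Cmax,ss = C₀·R ≈ 6.117 × 1.7141 ≈ 10.485 μg/mL.

10.5 μg/mL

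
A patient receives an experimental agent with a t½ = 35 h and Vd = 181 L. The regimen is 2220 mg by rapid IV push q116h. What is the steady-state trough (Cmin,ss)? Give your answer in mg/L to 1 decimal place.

k = ln2/t½ = ln2/35 ≈ 0.019804 h⁻¹; fraction remaining f = e^(−kτ) = e^(−0.019804×116) ≈ 0.1005.
Accumulation ratio R = 1/(1 − f) ≈ 1/0.8995 ≈ 1.1117.
Single-dose peak C₀ = D/Vd = 2220/181 ≈ 12.265 mg/L.
Cmax,ss = C₀/(1 − f) ≈ 12.265/0.8995 ≈ 13.635 mg/L.
Steady-state trough Cmin,ss = Cmax,ss·f ≈ 13.635 × 0.1005 ≈ 1.370 mg/L.

1.4 mg/L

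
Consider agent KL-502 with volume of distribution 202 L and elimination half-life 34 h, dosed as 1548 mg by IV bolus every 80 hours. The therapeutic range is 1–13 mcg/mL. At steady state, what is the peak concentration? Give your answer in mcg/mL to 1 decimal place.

Over one 80-h interval, 80/34 ≈ 2.3529 half-lives elapse, leaving f ≈ 0.1957 of each dose.
Accumulation ratio R = 1/(1 − f) ≈ 1/0.8043 ≈ 1.2433.
Each bolus raises the concentration by D/Vd = 1548/202 ≈ 7.663 mcg/mL.
Steady-state peak Cmax,ss = C₀·R ≈ 7.663 × 1.2433 ≈ 9.527 mcg/mL.
Peak 9.5 mcg/mL vs MTC 13 mcg/mL: below toxic threshold.

9.5 mcg/mL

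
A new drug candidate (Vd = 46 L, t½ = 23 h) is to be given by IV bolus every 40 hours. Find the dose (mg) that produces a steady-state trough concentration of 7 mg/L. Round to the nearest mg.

753 mg

τ/t½ = 40/23 ≈ 1.7391, so f = (1/2)^(40/23) ≈ 0.299550.
Cmin,ss = (D/Vd)·f/(1−f), so D = Cmin,ss·Vd·(1−f)/f.
D = 7 × 46 × (1−f)/f ≈ 7 × 46 × 2.33834 ≈ 752.95 mg.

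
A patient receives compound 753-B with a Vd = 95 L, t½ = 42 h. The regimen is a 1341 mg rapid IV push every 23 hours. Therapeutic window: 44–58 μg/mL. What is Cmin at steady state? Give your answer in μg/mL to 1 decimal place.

30.6 μg/mL

k = ln2/t½ = ln2/42 ≈ 0.016504 h⁻¹; fraction remaining f = e^(−kτ) = e^(−0.016504×23) ≈ 0.6841.
Each bolus raises the concentration by D/Vd = 1341/95 ≈ 14.116 μg/mL.
Steady-state trough Cmin,ss = C₀·f/(1−f) ≈ 14.116 × 0.6841/0.3159 ≈ 30.569 μg/mL.
Trough 30.6 μg/mL vs MEC 44 μg/mL: subtherapeutic.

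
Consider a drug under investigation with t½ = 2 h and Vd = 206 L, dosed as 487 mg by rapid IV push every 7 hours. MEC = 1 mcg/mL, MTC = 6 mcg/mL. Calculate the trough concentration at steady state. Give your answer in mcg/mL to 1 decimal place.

0.2 mcg/mL

Over one 7-h interval, 7/2 ≈ 3.5 half-lives elapse, leaving f ≈ 0.0884 of each dose.
At steady state, accumulation factor R = 1/(1 − e^(−kτ)) ≈ 1.0970.
Each bolus raises the concentration by D/Vd = 487/206 ≈ 2.364 mcg/mL.
Cmax,ss = C₀/(1 − f) ≈ 2.364/0.9116 ≈ 2.593 mcg/mL.
One interval later, Cmin,ss = Cmax,ss·e^(−kτ) ≈ 2.593 × 0.0884 ≈ 0.229 mcg/mL.
Trough 0.2 mcg/mL vs MEC 1 mcg/mL: subtherapeutic.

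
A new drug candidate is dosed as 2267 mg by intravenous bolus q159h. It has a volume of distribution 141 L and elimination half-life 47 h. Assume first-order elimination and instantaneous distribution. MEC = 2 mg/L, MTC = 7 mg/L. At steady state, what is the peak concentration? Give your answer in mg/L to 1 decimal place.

k = ln2/t½ = ln2/47 ≈ 0.014748 h⁻¹; fraction remaining f = e^(−kτ) = e^(−0.014748×159) ≈ 0.0959.
At steady state, accumulation factor R = 1/(1 − e^(−kτ)) ≈ 1.1061.
Each bolus raises the concentration by D/Vd = 2267/141 ≈ 16.078 mg/L.
Steady-state peak Cmax,ss = C₀·R ≈ 16.078 × 1.1061 ≈ 17.784 mg/L.
Peak 17.8 mg/L vs MTC 7 mg/L: exceeds toxic threshold.

17.8 mg/L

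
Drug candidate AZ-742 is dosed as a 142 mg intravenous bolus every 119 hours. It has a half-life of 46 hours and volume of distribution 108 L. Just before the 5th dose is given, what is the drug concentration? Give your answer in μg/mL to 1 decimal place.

f = (1/2)^(τ/t½) = (1/2)^(119/46) ≈ 0.1664.
C₀ = D/Vd = 142/108 ≈ 1.315 μg/mL.
Before the 5th dose, 4 doses have been given. Superposition: Cmin = C₀·(f + f² + … + f^4).
≈ 1.315 × (0.1664 + 0.0277 + 0.0046 + 0.0008) ≈ 1.315 × 0.1995 ≈ 0.262 μg/mL.

0.3 μg/mL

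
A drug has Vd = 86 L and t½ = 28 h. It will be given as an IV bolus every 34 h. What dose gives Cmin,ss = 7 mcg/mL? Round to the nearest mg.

795 mg

τ/t½ = 34/28 ≈ 1.2143, so f = (1/2)^(34/28) ≈ 0.430986.
Cmin,ss = (D/Vd)·f/(1−f), so D = Cmin,ss·Vd·(1−f)/f.
D = 7 × 86 × (1−f)/f ≈ 7 × 86 × 1.32026 ≈ 794.80 mg.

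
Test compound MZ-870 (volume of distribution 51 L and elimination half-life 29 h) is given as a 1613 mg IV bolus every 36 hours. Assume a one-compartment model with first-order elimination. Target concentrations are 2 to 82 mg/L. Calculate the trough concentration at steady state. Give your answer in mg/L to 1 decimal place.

23.2 mg/L

τ/t½ = 36/29 ≈ 1.2414, so fraction remaining f = (1/2)^(36/29) ≈ 0.4230.
Accumulation ratio R = 1/(1 − f) ≈ 1/0.5770 ≈ 1.7331.
Single-dose peak C₀ = D/Vd = 1613/51 ≈ 31.627 mg/L.
Steady-state peak Cmax,ss = C₀·R ≈ 31.627 × 1.7331 ≈ 54.813 mg/L.
Steady-state trough Cmin,ss = Cmax,ss·f ≈ 54.813 × 0.4230 ≈ 23.186 mg/L.
Trough 23.2 mg/L vs MEC 2 mg/L: adequate.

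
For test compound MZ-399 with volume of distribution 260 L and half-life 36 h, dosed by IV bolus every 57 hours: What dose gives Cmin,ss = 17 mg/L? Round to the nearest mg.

8825 mg

τ/t½ = 57/36 ≈ 1.5833, so f = (1/2)^(57/36) ≈ 0.333710.
Cmin,ss = (D/Vd)·f/(1−f), so D = Cmin,ss·Vd·(1−f)/f.
D = 17 × 260 × (1−f)/f ≈ 17 × 260 × 1.99661 ≈ 8825.02 mg.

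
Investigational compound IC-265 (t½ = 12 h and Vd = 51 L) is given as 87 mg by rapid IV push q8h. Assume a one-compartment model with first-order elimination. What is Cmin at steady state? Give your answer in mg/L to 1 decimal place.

τ/t½ = 8/12 ≈ 0.66667, so fraction remaining f = (1/2)^(8/12) ≈ 0.6300.
Single-dose peak C₀ = D/Vd = 87/51 ≈ 1.706 mg/L.
Steady-state trough Cmin,ss = C₀·f/(1−f) ≈ 1.706 × 0.6300/0.3700 ≈ 2.905 mg/L.

2.9 mg/L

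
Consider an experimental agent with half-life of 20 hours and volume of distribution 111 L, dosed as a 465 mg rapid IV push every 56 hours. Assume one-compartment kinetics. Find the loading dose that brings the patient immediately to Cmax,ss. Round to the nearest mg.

f = (1/2)^(56/20) ≈ 0.143587; accumulation ratio R = 1/(1−f) ≈ 1.16766.
Loading dose to hit Cmax,ss on first dose: D_load = D_maint·R ≈ 465 × 1.16766 ≈ 542.96 mg.

543 mg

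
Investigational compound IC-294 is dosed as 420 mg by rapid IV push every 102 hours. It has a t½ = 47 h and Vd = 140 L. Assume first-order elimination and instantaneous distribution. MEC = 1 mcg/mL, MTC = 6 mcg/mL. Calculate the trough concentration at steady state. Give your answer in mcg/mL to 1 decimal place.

0.9 mcg/mL

τ/t½ = 102/47 ≈ 2.1702, so fraction remaining f = (1/2)^(102/47) ≈ 0.2222.
Each bolus raises the concentration by D/Vd = 420/140 ≈ 3.000 mcg/mL.
Steady-state trough Cmin,ss = C₀·f/(1−f) ≈ 3.000 × 0.2222/0.7778 ≈ 0.857 mcg/mL.
Trough 0.9 mcg/mL vs MEC 1 mcg/mL: subtherapeutic.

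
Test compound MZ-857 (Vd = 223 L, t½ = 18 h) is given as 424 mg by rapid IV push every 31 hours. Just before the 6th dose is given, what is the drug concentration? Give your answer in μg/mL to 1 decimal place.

0.8 μg/mL

f = (1/2)^(τ/t½) = (1/2)^(31/18) ≈ 0.3031.
C₀ = D/Vd = 424/223 ≈ 1.901 μg/mL.
Before the 6th dose, 5 doses have been given. Superposition: Cmin = C₀·(f + f² + … + f^5).
≈ 1.901 × (0.3031 + 0.0919 + 0.0278 + 0.0084 + 0.0026) ≈ 1.901 × 0.4338 ≈ 0.825 μg/mL.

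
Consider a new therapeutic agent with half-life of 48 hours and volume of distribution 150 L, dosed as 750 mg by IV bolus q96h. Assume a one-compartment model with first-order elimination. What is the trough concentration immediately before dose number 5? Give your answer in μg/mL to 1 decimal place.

1.7 μg/mL

f = (1/2)^(τ/t½) = (1/2)^(96/48) ≈ 0.2500.
C₀ = D/Vd = 750/150 ≈ 5.000 μg/mL.
Before the 5th dose, 4 doses have been given. Superposition: Cmin = C₀·(f + f² + … + f^4).
≈ 5.000 × (0.2500 + 0.0625 + 0.0156 + 0.0039) ≈ 5.000 × 0.3320 ≈ 1.660 μg/mL.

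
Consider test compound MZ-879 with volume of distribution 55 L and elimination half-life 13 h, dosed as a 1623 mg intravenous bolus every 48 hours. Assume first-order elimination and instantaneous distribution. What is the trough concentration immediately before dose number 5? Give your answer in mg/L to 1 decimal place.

f = (1/2)^(τ/t½) = (1/2)^(48/13) ≈ 0.0774.
C₀ = D/Vd = 1623/55 ≈ 29.509 mg/L.
Before the 5th dose, 4 doses have been given. Superposition: Cmin = C₀·(f + f² + … + f^4).
≈ 29.509 × (0.0774 + 0.0060 + 0.0005 + 0.0000) ≈ 29.509 × 0.0839 ≈ 2.476 mg/L.

2.5 mg/L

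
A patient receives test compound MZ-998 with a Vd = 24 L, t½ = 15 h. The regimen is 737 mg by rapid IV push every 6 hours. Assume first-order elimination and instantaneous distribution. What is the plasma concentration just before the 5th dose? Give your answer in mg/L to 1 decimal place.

f = (1/2)^(τ/t½) = (1/2)^(6/15) ≈ 0.7579.
C₀ = D/Vd = 737/24 ≈ 30.708 mg/L.
Before the 5th dose, 4 doses have been given. Superposition: Cmin = C₀·(f + f² + … + f^4).
≈ 30.708 × (0.7579 + 0.5744 + 0.4353 + 0.3299) ≈ 30.708 × 2.0975 ≈ 64.410 mg/L.

64.4 mg/L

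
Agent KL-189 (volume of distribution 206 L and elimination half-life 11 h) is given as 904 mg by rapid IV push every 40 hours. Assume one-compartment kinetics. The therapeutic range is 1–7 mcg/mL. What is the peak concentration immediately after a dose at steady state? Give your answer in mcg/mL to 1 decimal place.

4.8 mcg/mL

Over one 40-h interval, 40/11 ≈ 3.6364 half-lives elapse, leaving f ≈ 0.0804 of each dose.
Accumulation ratio R = 1/(1 − f) ≈ 1/0.9196 ≈ 1.0874.
Single-dose peak C₀ = D/Vd = 904/206 ≈ 4.388 mcg/mL.
Steady-state peak Cmax,ss = C₀·R ≈ 4.388 × 1.0874 ≈ 4.772 mcg/mL.
Peak 4.8 mcg/mL vs MTC 7 mcg/mL: below toxic threshold.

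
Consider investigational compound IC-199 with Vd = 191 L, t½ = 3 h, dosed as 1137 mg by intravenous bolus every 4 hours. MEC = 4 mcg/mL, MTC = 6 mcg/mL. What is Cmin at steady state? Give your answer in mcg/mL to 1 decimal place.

τ/t½ = 4/3 ≈ 1.3333, so fraction remaining f = (1/2)^(4/3) ≈ 0.3969.
Accumulation ratio R = 1/(1 − f) ≈ 1/0.6031 ≈ 1.6581.
Each bolus raises the concentration by D/Vd = 1137/191 ≈ 5.953 mcg/mL.
Steady-state peak Cmax,ss = C₀·R ≈ 5.953 × 1.6581 ≈ 9.871 mcg/mL.
One interval later, Cmin,ss = Cmax,ss·e^(−kτ) ≈ 9.871 × 0.3969 ≈ 3.918 mcg/mL.
Trough 3.9 mcg/mL vs MEC 4 mcg/mL: subtherapeutic.

3.9 mcg/mL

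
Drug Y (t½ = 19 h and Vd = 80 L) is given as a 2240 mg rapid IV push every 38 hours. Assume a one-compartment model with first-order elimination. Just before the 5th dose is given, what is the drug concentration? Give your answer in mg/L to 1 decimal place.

f = (1/2)^(τ/t½) = (1/2)^(38/19) ≈ 0.2500.
C₀ = D/Vd = 2240/80 ≈ 28.000 mg/L.
Before the 5th dose, 4 doses have been given. Superposition: Cmin = C₀·(f + f² + … + f^4).
≈ 28.000 × (0.2500 + 0.0625 + 0.0156 + 0.0039) ≈ 28.000 × 0.3320 ≈ 9.296 mg/L.

9.3 mg/L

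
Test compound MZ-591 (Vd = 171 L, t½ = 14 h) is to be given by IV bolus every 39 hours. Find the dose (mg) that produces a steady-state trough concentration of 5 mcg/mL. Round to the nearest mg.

τ/t½ = 39/14 ≈ 2.7857, so f = (1/2)^(39/14) ≈ 0.145016.
Cmin,ss = (D/Vd)·f/(1−f), so D = Cmin,ss·Vd·(1−f)/f.
D = 5 × 171 × (1−f)/f ≈ 5 × 171 × 5.89579 ≈ 5040.90 mg.

5041 mg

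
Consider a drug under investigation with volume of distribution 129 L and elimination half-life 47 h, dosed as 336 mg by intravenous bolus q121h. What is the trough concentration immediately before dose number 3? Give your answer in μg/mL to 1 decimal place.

f = (1/2)^(τ/t½) = (1/2)^(121/47) ≈ 0.1679.
C₀ = D/Vd = 336/129 ≈ 2.605 μg/mL.
Before the 3rd dose, 2 doses have been given. Superposition: Cmin = C₀·(f + f²).
≈ 2.605 × (0.1679 + 0.0282) ≈ 2.605 × 0.1961 ≈ 0.511 μg/mL.

0.5 μg/mL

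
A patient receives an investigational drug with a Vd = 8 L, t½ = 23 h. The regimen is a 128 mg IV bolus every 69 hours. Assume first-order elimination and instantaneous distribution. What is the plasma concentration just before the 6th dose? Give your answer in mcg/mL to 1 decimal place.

2.3 mcg/mL

f = (1/2)^(τ/t½) = (1/2)^(69/23) ≈ 0.1250.
C₀ = D/Vd = 128/8 ≈ 16.000 mcg/mL.
Before the 6th dose, 5 doses have been given. Superposition: Cmin = C₀·(f + f² + … + f^5).
≈ 16.000 × (0.1250 + 0.0156 + 0.0020 + 0.0002 + 0.0000) ≈ 16.000 × 0.1428 ≈ 2.285 mcg/mL.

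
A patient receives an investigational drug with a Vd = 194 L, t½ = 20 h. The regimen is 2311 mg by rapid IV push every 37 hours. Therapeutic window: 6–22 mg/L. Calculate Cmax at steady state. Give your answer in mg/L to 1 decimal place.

16.5 mg/L

τ/t½ = 37/20 ≈ 1.85, so fraction remaining f = (1/2)^(37/20) ≈ 0.2774.
Accumulation ratio R = 1/(1 − f) ≈ 1/0.7226 ≈ 1.3839.
Single-dose peak C₀ = D/Vd = 2311/194 ≈ 11.912 mg/L.
Steady-state peak Cmax,ss = C₀·R ≈ 11.912 × 1.3839 ≈ 16.485 mg/L.
Peak 16.5 mg/L vs MTC 22 mg/L: below toxic threshold.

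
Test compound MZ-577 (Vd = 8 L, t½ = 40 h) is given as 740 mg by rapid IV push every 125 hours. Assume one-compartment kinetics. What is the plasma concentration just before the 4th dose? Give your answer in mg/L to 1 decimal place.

12.0 mg/L

f = (1/2)^(τ/t½) = (1/2)^(125/40) ≈ 0.1146.
C₀ = D/Vd = 740/8 ≈ 92.500 mg/L.
Before the 4th dose, 3 doses have been given. Superposition: Cmin = C₀·(f + f² + … + f^3).
≈ 92.500 × (0.1146 + 0.0131 + 0.0015) ≈ 92.500 × 0.1292 ≈ 11.951 mg/L.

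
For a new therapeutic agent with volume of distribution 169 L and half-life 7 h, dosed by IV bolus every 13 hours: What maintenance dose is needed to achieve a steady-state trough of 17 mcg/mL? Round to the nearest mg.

7536 mg

τ/t½ = 13/7 ≈ 1.8571, so f = (1/2)^(13/7) ≈ 0.276022.
Cmin,ss = (D/Vd)·f/(1−f), so D = Cmin,ss·Vd·(1−f)/f.
D = 17 × 169 × (1−f)/f ≈ 17 × 169 × 2.62290 ≈ 7535.59 mg.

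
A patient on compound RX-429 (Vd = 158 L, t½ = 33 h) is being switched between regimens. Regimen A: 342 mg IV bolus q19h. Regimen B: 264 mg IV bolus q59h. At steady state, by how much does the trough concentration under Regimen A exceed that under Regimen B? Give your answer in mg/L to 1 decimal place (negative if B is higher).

3.7 mg/L

Regimen A: f = (1/2)^(19/33) ≈ 0.6709; Cmin,ss = (342/158)·f/(1−f) ≈ 4.413 mg/L.
Regimen B: f = (1/2)^(59/33) ≈ 0.2896; Cmin,ss = (264/158)·f/(1−f) ≈ 0.681 mg/L.
Difference ≈ 4.413 − 0.681 ≈ 3.732 mg/L.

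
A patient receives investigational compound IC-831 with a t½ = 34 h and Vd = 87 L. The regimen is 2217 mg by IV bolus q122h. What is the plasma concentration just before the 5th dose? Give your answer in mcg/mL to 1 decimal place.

2.3 mcg/mL

f = (1/2)^(τ/t½) = (1/2)^(122/34) ≈ 0.0831.
C₀ = D/Vd = 2217/87 ≈ 25.483 mcg/mL.
Before the 5th dose, 4 doses have been given. Superposition: Cmin = C₀·(f + f² + … + f^4).
≈ 25.483 × (0.0831 + 0.0069 + 0.0006 + 0.0000) ≈ 25.483 × 0.0906 ≈ 2.309 mcg/mL.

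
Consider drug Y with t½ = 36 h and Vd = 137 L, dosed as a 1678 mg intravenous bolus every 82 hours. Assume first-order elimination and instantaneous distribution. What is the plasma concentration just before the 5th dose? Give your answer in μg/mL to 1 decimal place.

f = (1/2)^(τ/t½) = (1/2)^(82/36) ≈ 0.2062.
C₀ = D/Vd = 1678/137 ≈ 12.248 μg/mL.
Before the 5th dose, 4 doses have been given. Superposition: Cmin = C₀·(f + f² + … + f^4).
≈ 12.248 × (0.2062 + 0.0425 + 0.0088 + 0.0018) ≈ 12.248 × 0.2593 ≈ 3.176 μg/mL.

3.2 μg/mL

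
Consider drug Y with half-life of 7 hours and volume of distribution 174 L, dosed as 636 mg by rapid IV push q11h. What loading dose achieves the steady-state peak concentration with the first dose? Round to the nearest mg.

959 mg

f = (1/2)^(11/7) ≈ 0.336475; accumulation ratio R = 1/(1−f) ≈ 1.50710.
Loading dose to hit Cmax,ss on first dose: D_load = D_maint·R ≈ 636 × 1.50710 ≈ 958.52 mg.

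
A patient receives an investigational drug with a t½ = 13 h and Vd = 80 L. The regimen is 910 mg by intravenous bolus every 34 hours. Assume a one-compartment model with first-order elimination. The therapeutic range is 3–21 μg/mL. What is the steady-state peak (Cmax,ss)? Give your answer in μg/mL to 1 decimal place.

τ/t½ = 34/13 ≈ 2.6154, so fraction remaining f = (1/2)^(34/13) ≈ 0.1632.
At steady state, accumulation factor R = 1/(1 − e^(−kτ)) ≈ 1.1950.
Each bolus raises the concentration by D/Vd = 910/80 ≈ 11.375 μg/mL.
Steady-state peak Cmax,ss = C₀·R ≈ 11.375 × 1.1950 ≈ 13.593 μg/mL.
Peak 13.6 μg/mL vs MTC 21 μg/mL: below toxic threshold.

13.6 μg/mL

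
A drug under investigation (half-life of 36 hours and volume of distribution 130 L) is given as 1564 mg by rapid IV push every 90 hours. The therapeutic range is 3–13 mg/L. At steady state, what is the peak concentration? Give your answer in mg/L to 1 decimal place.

14.6 mg/L

Over one 90-h interval, 90/36 ≈ 2.5 half-lives elapse, leaving f ≈ 0.1768 of each dose.
At steady state, accumulation factor R = 1/(1 − e^(−kτ)) ≈ 1.2148.
Single-dose peak C₀ = D/Vd = 1564/130 ≈ 12.031 mg/L.
Steady-state peak Cmax,ss = C₀·R ≈ 12.031 × 1.2148 ≈ 14.615 mg/L.
Peak 14.6 mg/L vs MTC 13 mg/L: exceeds toxic threshold.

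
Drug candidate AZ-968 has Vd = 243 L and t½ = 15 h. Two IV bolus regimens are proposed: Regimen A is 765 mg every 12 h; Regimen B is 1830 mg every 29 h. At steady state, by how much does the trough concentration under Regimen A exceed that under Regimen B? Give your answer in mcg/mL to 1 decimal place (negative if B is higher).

1.6 mcg/mL

Regimen A: f = (1/2)^(12/15) ≈ 0.5743; Cmin,ss = (765/243)·f/(1−f) ≈ 4.247 mcg/mL.
Regimen B: f = (1/2)^(29/15) ≈ 0.2618; Cmin,ss = (1830/243)·f/(1−f) ≈ 2.671 mcg/mL.
Difference ≈ 4.247 − 2.671 ≈ 1.576 mcg/mL.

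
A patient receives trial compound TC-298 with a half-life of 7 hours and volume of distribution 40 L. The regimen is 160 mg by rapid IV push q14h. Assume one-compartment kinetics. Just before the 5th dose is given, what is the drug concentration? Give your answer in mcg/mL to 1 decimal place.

f = (1/2)^(τ/t½) = (1/2)^(14/7) ≈ 0.2500.
C₀ = D/Vd = 160/40 ≈ 4.000 mcg/mL.
Before the 5th dose, 4 doses have been given. Superposition: Cmin = C₀·(f + f² + … + f^4).
≈ 4.000 × (0.2500 + 0.0625 + 0.0156 + 0.0039) ≈ 4.000 × 0.3320 ≈ 1.328 mcg/mL.

1.3 mcg/mL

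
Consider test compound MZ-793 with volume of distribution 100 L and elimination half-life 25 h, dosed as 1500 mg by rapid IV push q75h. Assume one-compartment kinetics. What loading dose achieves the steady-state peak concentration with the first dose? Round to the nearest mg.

1714 mg

f = (1/2)^(75/25) ≈ 0.125000; accumulation ratio R = 1/(1−f) ≈ 1.14286.
Loading dose to hit Cmax,ss on first dose: D_load = D_maint·R ≈ 1500 × 1.14286 ≈ 1714.29 mg.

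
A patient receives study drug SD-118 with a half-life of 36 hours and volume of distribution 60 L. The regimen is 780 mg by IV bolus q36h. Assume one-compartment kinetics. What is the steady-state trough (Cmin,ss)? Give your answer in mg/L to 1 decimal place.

13.0 mg/L

τ = 36 h = 1 half-life, so f = (1/2)^1 = 0.5.
Accumulation ratio R = 1/(1 − f) = 1/0.5 = 2/1.
Single-dose peak C₀ = D/Vd = 780/60 = 13 mg/L.
Steady-state peak Cmax,ss = C₀·R = 13 × 2/1 ≈ 26.000 mg/L.
Steady-state trough Cmin,ss = Cmax,ss·f ≈ 26.000 × 0.5 ≈ 13.000 mg/L.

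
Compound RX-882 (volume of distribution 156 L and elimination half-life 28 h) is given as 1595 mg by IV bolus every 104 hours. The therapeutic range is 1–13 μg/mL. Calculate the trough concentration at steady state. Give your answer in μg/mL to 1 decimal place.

k = ln2/t½ = ln2/28 ≈ 0.024755 h⁻¹; fraction remaining f = e^(−kτ) = e^(−0.024755×104) ≈ 0.0762.
Accumulation ratio R = 1/(1 − f) ≈ 1/0.9238 ≈ 1.0825.
Each bolus raises the concentration by D/Vd = 1595/156 ≈ 10.224 μg/mL.
Steady-state peak Cmax,ss = C₀·R ≈ 10.224 × 1.0825 ≈ 11.067 μg/mL.
One interval later, Cmin,ss = Cmax,ss·e^(−kτ) ≈ 11.067 × 0.0762 ≈ 0.843 μg/mL.
Trough 0.8 μg/mL vs MEC 1 μg/mL: subtherapeutic.

0.8 μg/mL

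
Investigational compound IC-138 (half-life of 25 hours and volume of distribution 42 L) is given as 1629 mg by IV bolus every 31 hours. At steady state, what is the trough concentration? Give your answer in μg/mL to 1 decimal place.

k = ln2/t½ = ln2/25 ≈ 0.027726 h⁻¹; fraction remaining f = e^(−kτ) = e^(−0.027726×31) ≈ 0.4234.
Each bolus raises the concentration by D/Vd = 1629/42 ≈ 38.786 μg/mL.
Steady-state trough Cmin,ss = C₀·f/(1−f) ≈ 38.786 × 0.4234/0.5766 ≈ 28.481 μg/mL.

28.5 μg/mL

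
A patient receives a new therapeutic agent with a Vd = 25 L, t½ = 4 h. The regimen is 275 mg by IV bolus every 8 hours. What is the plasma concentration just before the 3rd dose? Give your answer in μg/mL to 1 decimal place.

f = (1/2)^(τ/t½) = (1/2)^(8/4) ≈ 0.2500.
C₀ = D/Vd = 275/25 ≈ 11.000 μg/mL.
Before the 3rd dose, 2 doses have been given. Superposition: Cmin = C₀·(f + f²).
≈ 11.000 × (0.2500 + 0.0625) ≈ 11.000 × 0.3125 ≈ 3.438 μg/mL.

3.4 μg/mL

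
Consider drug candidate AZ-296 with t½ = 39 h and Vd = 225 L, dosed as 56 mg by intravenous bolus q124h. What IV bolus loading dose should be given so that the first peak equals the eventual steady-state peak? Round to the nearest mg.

f = (1/2)^(124/39) ≈ 0.110377; accumulation ratio R = 1/(1−f) ≈ 1.12407.
Loading dose to hit Cmax,ss on first dose: D_load = D_maint·R ≈ 56 × 1.12407 ≈ 62.95 mg.

63 mg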